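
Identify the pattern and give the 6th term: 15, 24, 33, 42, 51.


Pattern: arithmetic (d=9)
Terms: 15, 24, 33, 42, 51
Next term = 60

Next term = 60


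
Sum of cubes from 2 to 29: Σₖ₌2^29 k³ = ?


Σₖ₌2^29 k³ = [29·30/2]² − [1·2/2]²
= 189225 − 1 = 189224

Σk³ = 189224


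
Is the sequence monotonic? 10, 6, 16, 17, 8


Differences: -4, 10, 1, -9
Difference at position 2 is +10 (> 0) but position 1 is -4 (< 0) — sequence both rises and falls
→ NOT monotonic

Not monotonic


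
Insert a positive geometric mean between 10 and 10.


GM = √(10×10) = √100 = 10

GM = 10


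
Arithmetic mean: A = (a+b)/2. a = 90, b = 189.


AM = (90 + 189)/2 = 279/2 = 139.5

AM = 139.5


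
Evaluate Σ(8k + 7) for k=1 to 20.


Σ(8k+7) = 8·Σk + 7·n
= 8·210 + 7·20
= 1680 + 140 = 1820

Σ = 1820


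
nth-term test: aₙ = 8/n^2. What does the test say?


lim(n→∞) 8/n^2 = 0
lim aₙ = 0 → nth-term test is INCONCLUSIVE
(Need other tests; this is actually a convergent p-series with p=2 > 1)

Inconclusive (lim aₙ = 0; need another test)


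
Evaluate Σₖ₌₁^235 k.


n(n+1)/2 = 235×236/2 = 55460/2 = 27730

Σk = 27730


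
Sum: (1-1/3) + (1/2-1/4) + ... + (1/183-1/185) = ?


Telescoping with gap 2: two head and two tail terms survive.
= (1 + 1/2) - (1/184 + 1/185)
= 3/2 - 1/184 - 1/185 = 50691/34040

Sum = 50691/34040


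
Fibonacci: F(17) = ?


Fibonacci sequence: 1, 1, 2, 3, 5, 8, 13, 21, 34, 55, 89, ...
F(17) = 1597

F(17) = 1597


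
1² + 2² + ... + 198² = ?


n = 198
n(n+1)(2n+1)/6 = 198×199×397/6
= 15642594/6 = 2607099

Σk² = 2607099


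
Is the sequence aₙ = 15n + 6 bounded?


aₙ = 15n + 6 → as n→∞, aₙ→∞
No finite upper bound exists
The sequence is UNBOUNDED

Unbounded (aₙ → ∞ as n → ∞)


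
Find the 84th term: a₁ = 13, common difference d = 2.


aₙ = a₁ + (n-1)d
= 13 + (84-1)×2
= 13 + 166
= 179

a_84 = 179


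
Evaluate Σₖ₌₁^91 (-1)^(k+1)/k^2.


S = 1 - 1/4 + 1/9 - 1/16 + 1/25 - 1/36 + 1/49 - 1/64 ± ...
= 0.8225
(Full series converges to +π²/12 ≈ +0.8225)

S_91 = 0.8225


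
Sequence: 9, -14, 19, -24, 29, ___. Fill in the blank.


Pattern: alternating sign, magnitude arithmetic (d=5)
Terms: 9, -14, 19, -24, 29
Next term = -34

Next term = -34


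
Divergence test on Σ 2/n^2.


lim(n→∞) 2/n^2 = 0
lim aₙ = 0 → nth-term test is INCONCLUSIVE
(Need other tests; this is actually a convergent p-series with p=2 > 1)

Inconclusive (lim aₙ = 0; need another test)


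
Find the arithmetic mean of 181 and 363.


AM = (181 + 363)/2 = 544/2 = 272

AM = 272


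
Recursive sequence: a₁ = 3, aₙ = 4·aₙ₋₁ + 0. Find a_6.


Computing step by step:
a_1 = 3
a_2 = 12
a_3 = 48
a_4 = 192
a_5 = 768
a_6 = 3072


a_6 = 3072


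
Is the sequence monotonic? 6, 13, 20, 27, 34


Differences: 7, 7, 7, 7
All differences > 0 → strictly INCREASING

Monotonically increasing


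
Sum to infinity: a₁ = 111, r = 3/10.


S∞ = a₁/(1-r) = 111/(1 - 3/10)
= 111/(7/10)
= 1110/7

S∞ = 1110/7


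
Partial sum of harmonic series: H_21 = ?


H_21 = 1/1 + 1/2 + 1/3 + ... + 1/21
= 18858053/5173168
≈ 3.6454

H_21 = 18858053/5173168 ≈ 3.6454


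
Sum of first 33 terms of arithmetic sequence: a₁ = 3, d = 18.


aₙ = 3 + (33-1)×18 = 579
Sₙ = n(a₁+aₙ)/2 = 33×(3+579)/2
= 33×582/2 = 9603

S_33 = 9603


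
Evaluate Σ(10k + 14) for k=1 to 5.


Σ(10k+14) = 10·Σk + 14·n
= 10·15 + 14·5
= 150 + 70 = 220

Σ = 220


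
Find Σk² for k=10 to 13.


Σₖ₌10^13 k² = Σₖ₌₁^13 k² − Σₖ₌₁^9 k²
= 13·14·27/6 − 9·10·19/6
= 819 − 285 = 534

Σk² = 534


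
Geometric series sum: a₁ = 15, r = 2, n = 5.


Sₙ = 15×(2^5 - 1)/(2 - 1)
= 15×(32 - 1)/1
= 15×31/1
= 465

S_5 = 465


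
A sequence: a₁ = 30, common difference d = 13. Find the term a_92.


aₙ = a₁ + (n-1)d
= 30 + (92-1)×13
= 30 + 1183
= 1213

a_92 = 1213


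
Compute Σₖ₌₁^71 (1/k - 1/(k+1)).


Telescoping: adjacent terms cancel.
= 1/1 - 1/72
= 1 - 1/72 = 71/72

Sum = 71/72


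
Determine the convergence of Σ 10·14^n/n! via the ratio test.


aₙ = 10·14^n/n!
a_{n+1}/aₙ = 14^(n+1)/(n+1)! × n!/14^n  (constant 10 cancels)
= 14/(n+1)
L = lim(n→∞) 14/(n+1) = 0
L < 1 → series CONVERGES

Converges (ratio test: L = 0 < 1)


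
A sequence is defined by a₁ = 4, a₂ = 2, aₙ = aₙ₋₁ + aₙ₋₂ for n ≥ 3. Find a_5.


Computing iteratively: 4, 2, 6, 8, 14
a_5 = 14

a_5 = 14


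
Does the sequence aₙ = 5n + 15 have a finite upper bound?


aₙ = 5n + 15 → as n→∞, aₙ→∞
No finite upper bound exists
The sequence is UNBOUNDED

Unbounded (aₙ → ∞ as n → ∞)


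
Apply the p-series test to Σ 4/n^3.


p-series test: Σ c/n^p converges if p > 1, diverges if p ≤ 1 (constant c > 0 doesn't affect convergence).
p = 3
3 > 1 → CONVERGES

Converges (p = 3 > 1)


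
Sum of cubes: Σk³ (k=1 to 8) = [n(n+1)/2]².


n(n+1)/2 = 8×9/2 = 36
Σk³ = 36² = 1296

Σk³ = 1296


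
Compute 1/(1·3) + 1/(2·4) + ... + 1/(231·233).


1/(k(k+2)) = (1/2)·(1/k - 1/(k+2)) (partial fractions)
Telescoping: Σ = (1/2)·(1 + 1/2 - 1/232 - 1/233) = 80619/108112

Sum = 80619/108112


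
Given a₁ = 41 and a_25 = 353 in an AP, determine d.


d = (aₙ - a₁)/(n-1)
= (353 - 41)/(25-1)
= 312/24 = 13

d = 13


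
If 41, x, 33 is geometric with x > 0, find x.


GM = √(41×33) = √1353 = 36.7831

GM = 36.7831


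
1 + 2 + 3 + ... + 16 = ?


n(n+1)/2 = 16×17/2 = 272/2 = 136

Σk = 136


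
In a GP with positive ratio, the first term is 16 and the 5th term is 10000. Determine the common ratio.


r^(n-1) = aₙ/a₁
r^4 = 10000/16 = 625
r = 625^(1/4)
= ±5; taking r > 0 gives r = 5

r = 5


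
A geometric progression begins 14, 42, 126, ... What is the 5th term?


aₙ = a₁·r^(n-1)
= 14×3^4
= 14×81
= 1134

a_5 = 1134


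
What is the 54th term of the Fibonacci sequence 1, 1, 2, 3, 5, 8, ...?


Fibonacci sequence: 1, 1, 2, 3, 5, 8, 13, 21, 34, 55, 89, ...
F(54) = 86267571272

F(54) = 86267571272


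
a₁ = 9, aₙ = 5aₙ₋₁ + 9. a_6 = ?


Computing step by step:
a_1 = 9
a_2 = 54
a_3 = 279
a_4 = 1404
a_5 = 7029
a_6 = 35154


a_6 = 35154


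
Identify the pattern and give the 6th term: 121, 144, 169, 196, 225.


Pattern: perfect squares: n²
Terms: 121, 144, 169, 196, 225
Next term = 256

Next term = 256


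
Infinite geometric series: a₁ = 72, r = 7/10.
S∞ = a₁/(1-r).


S∞ = a₁/(1-r) = 72/(1 - 7/10)
= 72/(3/10)
= 240

S∞ = 240


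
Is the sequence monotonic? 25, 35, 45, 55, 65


Differences: 10, 10, 10, 10
All differences > 0 → strictly INCREASING

Monotonically increasing


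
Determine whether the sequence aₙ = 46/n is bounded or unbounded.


a₁ = 46, a₂ = 46/2, a₃ = 46/3, ...
0 < aₙ ≤ 46 for all n ≥ 1
Lower bound: 0, Upper bound: 46
The sequence IS bounded

Bounded (0 < aₙ ≤ 46)


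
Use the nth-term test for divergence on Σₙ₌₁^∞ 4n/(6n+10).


lim(n→∞) 4n/(6n+10) = 4/6 = 2/3  (divide numerator and denominator by n)
lim aₙ = 2/3 ≠ 0 → series DIVERGES

Diverges (lim aₙ = 2/3 ≠ 0)


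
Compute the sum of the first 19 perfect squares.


n = 19
n(n+1)(2n+1)/6 = 19×20×39/6
= 14820/6 = 2470

Σk² = 2470


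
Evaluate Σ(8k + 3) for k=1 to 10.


Σ(8k+3) = 8·Σk + 3·n
= 8·55 + 3·10
= 440 + 30 = 470

Σ = 470


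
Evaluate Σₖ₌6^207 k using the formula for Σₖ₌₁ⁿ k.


Σₖ₌6^207 k = Σₖ₌₁^207 k − Σₖ₌₁^5 k
= 207·208/2 − 5·6/2
= 21528 − 15 = 21513

Σk = 21513


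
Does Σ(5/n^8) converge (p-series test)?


p-series test: Σ c/n^p converges if p > 1, diverges if p ≤ 1 (constant c > 0 doesn't affect convergence).
p = 8
8 > 1 → CONVERGES

Converges (p = 8 > 1)


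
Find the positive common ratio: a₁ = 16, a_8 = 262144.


r^(n-1) = aₙ/a₁
r^7 = 262144/16 = 16384
r = 16384^(1/7)
= 4

r = 4


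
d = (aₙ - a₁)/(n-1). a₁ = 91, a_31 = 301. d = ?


d = (aₙ - a₁)/(n-1)
= (301 - 91)/(31-1)
= 210/30 = 7

d = 7


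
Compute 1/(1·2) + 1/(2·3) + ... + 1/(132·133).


1/(k(k+1)) = 1/k - 1/(k+1) (partial fractions)
Telescoping: Σ = 1 - 1/133 = 132/133

Sum = 132/133


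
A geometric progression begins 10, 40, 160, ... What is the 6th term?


aₙ = a₁·r^(n-1)
= 10×4^5
= 10×1024
= 10240

a_6 = 10240


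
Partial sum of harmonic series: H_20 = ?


H_20 = 1/1 + 1/2 + 1/3 + ... + 1/20
= 55835135/15519504
≈ 3.5977

H_20 = 55835135/15519504 ≈ 3.5977


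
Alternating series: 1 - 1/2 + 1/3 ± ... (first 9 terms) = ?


S = 1 - 1/2 + 1/3 - 1/4 + 1/5 - 1/6 + 1/7 - 1/8 ± ...
= 0.7456
(Full series converges to +ln(2) ≈ +0.6931)

S_9 = 0.7456


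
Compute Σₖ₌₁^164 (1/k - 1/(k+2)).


Telescoping with gap 2: two head and two tail terms survive.
= (1 + 1/2) - (1/165 + 1/166)
= 3/2 - 1/165 - 1/166 = 20377/13695

Sum = 20377/13695


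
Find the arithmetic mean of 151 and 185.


AM = (151 + 185)/2 = 336/2 = 168

AM = 168


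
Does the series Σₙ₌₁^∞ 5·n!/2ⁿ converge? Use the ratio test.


aₙ = 5·n!/2^n
a_{n+1}/aₙ = (n+1)!/2^(n+1) × 2^n/n!  (constant 5 cancels)
= (n+1)/2
L = lim(n→∞) (n+1)/2 = ∞
L > 1 → series DIVERGES

Diverges (ratio test: L = ∞ > 1)


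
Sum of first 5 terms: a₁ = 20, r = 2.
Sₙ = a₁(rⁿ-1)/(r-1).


Sₙ = 20×(2^5 - 1)/(2 - 1)
= 20×(32 - 1)/1
= 20×31/1
= 620

S_5 = 620


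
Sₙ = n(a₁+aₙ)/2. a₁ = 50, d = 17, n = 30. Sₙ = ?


aₙ = 50 + (30-1)×17 = 543
Sₙ = n(a₁+aₙ)/2 = 30×(50+543)/2
= 30×593/2 = 8895

S_30 = 8895


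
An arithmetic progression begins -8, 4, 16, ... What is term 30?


aₙ = a₁ + (n-1)d
= -8 + (30-1)×12
= -8 + 348
= 340

a_30 = 340


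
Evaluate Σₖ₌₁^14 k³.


n(n+1)/2 = 14×15/2 = 105
Σk³ = 105² = 11025

Σk³ = 11025


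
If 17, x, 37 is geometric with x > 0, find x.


GM = √(17×37) = √629 = 25.0799

GM = 25.0799


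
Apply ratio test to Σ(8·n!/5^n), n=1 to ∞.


aₙ = 8·n!/5^n
a_{n+1}/aₙ = (n+1)!/5^(n+1) × 5^n/n!  (constant 8 cancels)
= (n+1)/5
L = lim(n→∞) (n+1)/5 = ∞
L > 1 → series DIVERGES

Diverges (ratio test: L = ∞ > 1)


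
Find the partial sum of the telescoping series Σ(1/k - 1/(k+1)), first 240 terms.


Telescoping: adjacent terms cancel.
= 1/1 - 1/241
= 1 - 1/241 = 240/241

Sum = 240/241


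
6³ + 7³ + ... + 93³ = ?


Σₖ₌6^93 k³ = [93·94/2]² − [5·6/2]²
= 19105641 − 225 = 19105416

Σk³ = 19105416


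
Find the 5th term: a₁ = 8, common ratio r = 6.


aₙ = a₁·r^(n-1)
= 8×6^4
= 8×1296
= 10368

a_5 = 10368


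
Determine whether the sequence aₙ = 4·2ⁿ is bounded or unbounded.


aₙ = 4·2ⁿ → as n→∞, aₙ→∞ (since base 2 > 1)
No finite upper bound exists
The sequence is UNBOUNDED

Unbounded (aₙ → ∞ as n → ∞)


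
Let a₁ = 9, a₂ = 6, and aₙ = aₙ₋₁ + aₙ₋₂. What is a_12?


Computing iteratively: 9, 6, 15, 21, 36, 57, 93, 150, 243, 393, 636, 1029
a_12 = 1029

a_12 = 1029


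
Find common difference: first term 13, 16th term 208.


d = (aₙ - a₁)/(n-1)
= (208 - 13)/(16-1)
= 195/15 = 13

d = 13


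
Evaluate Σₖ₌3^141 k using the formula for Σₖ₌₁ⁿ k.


Σₖ₌3^141 k = Σₖ₌₁^141 k − Σₖ₌₁^2 k
= 141·142/2 − 2·3/2
= 10011 − 3 = 10008

Σk = 10008


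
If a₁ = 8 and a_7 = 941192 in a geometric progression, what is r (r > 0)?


r^(n-1) = aₙ/a₁
r^6 = 941192/8 = 117649
r = 117649^(1/6)
= ±7; taking r > 0 gives r = 7

r = 7


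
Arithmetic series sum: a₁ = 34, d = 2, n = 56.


aₙ = 34 + (56-1)×2 = 144
Sₙ = n(a₁+aₙ)/2 = 56×(34+144)/2
= 56×178/2 = 4984

S_56 = 4984


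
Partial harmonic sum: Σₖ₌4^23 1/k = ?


Σₖ₌4^23 1/k = 1/4 + 1/5 + 1/6 + ... + 1/23
= 678544345/356948592
≈ 1.901

Sum = 678544345/356948592 ≈ 1.901


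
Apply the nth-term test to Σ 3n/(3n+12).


lim(n→∞) 3n/(3n+12) = 3/3 = 1  (divide numerator and denominator by n)
lim aₙ = 1 ≠ 0 → series DIVERGES

Diverges (lim aₙ = 1 ≠ 0)


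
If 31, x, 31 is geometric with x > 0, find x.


GM = √(31×31) = √961 = 31

GM = 31


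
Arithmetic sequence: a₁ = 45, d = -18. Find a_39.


aₙ = a₁ + (n-1)d
= 45 + (39-1)×-18
= 45 - 684
= -639

a_39 = -639


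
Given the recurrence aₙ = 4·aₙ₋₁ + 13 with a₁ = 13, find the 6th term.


Computing step by step:
a_1 = 13
a_2 = 65
a_3 = 273
a_4 = 1105
a_5 = 4433
a_6 = 17745


a_6 = 17745


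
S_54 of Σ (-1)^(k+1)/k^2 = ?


S = 1 - 1/4 + 1/9 - 1/16 + 1/25 - 1/36 + 1/49 - 1/64 ± ...
= 0.8223
(Full series converges to +π²/12 ≈ +0.8225)

S_54 = 0.8223


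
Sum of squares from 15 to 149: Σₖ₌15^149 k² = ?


Σₖ₌15^149 k² = Σₖ₌₁^149 k² − Σₖ₌₁^14 k²
= 149·150·299/6 − 14·15·29/6
= 1113775 − 1015 = 1112760

Σk² = 1112760


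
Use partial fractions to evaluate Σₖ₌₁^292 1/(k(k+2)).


1/(k(k+2)) = (1/2)·(1/k - 1/(k+2)) (partial fractions)
Telescoping: Σ = (1/2)·(1 + 1/2 - 1/293 - 1/294) = 64313/86142

Sum = 64313/86142


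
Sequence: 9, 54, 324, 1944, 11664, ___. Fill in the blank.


Pattern: geometric (r=6)
Terms: 9, 54, 324, 1944, 11664
Next term = 69984

Next term = 69984


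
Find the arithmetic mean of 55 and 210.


AM = (55 + 210)/2 = 265/2 = 132.5

AM = 132.5


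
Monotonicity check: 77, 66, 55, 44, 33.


Differences: -11, -11, -11, -11
All differences < 0 → strictly DECREASING

Monotonically decreasing


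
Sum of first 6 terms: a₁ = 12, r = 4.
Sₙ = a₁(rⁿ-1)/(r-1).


Sₙ = 12×(4^6 - 1)/(4 - 1)
= 12×(4096 - 1)/3
= 12×4095/3
= 16380

S_6 = 16380


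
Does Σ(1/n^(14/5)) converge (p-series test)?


p-series test: Σ c/n^p converges if p > 1, diverges if p ≤ 1 (constant c > 0 doesn't affect convergence).
p = 14/5
14/5 > 1 → CONVERGES

Converges (p = 14/5 > 1)


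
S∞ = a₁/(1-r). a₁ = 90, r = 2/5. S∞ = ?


S∞ = a₁/(1-r) = 90/(1 - 2/5)
= 90/(3/5)
= 150

S∞ = 150


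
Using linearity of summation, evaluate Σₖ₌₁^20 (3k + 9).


Σ(3k+9) = 3·Σk + 9·n
= 3·210 + 9·20
= 630 + 180 = 810

Σ = 810


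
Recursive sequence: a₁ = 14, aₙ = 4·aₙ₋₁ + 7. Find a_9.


Computing step by step:
a_1 = 14
a_2 = 63
a_3 = 259
a_4 = 1043
a_5 = 4179
a_6 = 16723
a_7 = 66899
a_8 = 267603
a_9 = 1070419


a_9 = 1070419


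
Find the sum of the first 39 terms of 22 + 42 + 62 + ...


aₙ = 22 + (39-1)×20 = 782
Sₙ = n(a₁+aₙ)/2 = 39×(22+782)/2
= 39×804/2 = 15678

S_39 = 15678


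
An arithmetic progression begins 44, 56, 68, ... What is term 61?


aₙ = a₁ + (n-1)d
= 44 + (61-1)×12
= 44 + 720
= 764

a_61 = 764


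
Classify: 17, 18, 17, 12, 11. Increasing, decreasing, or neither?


Differences: 1, -1, -5, -1
Difference at position 1 is +1 (> 0) but position 2 is -1 (< 0) — sequence both rises and falls
→ NOT monotonic

Not monotonic


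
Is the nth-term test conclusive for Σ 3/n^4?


lim(n→∞) 3/n^4 = 0
lim aₙ = 0 → nth-term test is INCONCLUSIVE
(Need other tests; this is actually a convergent p-series with p=4 > 1)

Inconclusive (lim aₙ = 0; need another test)


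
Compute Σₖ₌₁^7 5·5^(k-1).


Sₙ = 5×(5^7 - 1)/(5 - 1)
= 5×(78125 - 1)/4
= 5×78124/4
= 97655

S_7 = 97655


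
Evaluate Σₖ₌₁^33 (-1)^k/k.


S = -1 + 1/2 - 1/3 + 1/4 - 1/5 + 1/6 - 1/7 + 1/8 ± ...
= -0.7081
(Full series converges to -ln(2) ≈ -0.6931)

S_33 = -0.7081


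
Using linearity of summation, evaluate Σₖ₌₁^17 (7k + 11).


Σ(7k+11) = 7·Σk + 11·n
= 7·153 + 11·17
= 1071 + 187 = 1258

Σ = 1258


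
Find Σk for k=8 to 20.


Σₖ₌8^20 k = Σₖ₌₁^20 k − Σₖ₌₁^7 k
= 20·21/2 − 7·8/2
= 210 − 28 = 182

Σk = 182


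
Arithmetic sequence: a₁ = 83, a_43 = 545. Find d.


d = (aₙ - a₁)/(n-1)
= (545 - 83)/(43-1)
= 462/42 = 11

d = 11


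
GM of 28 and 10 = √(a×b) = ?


GM = √(28×10) = √280 = 16.7332

GM = 16.7332


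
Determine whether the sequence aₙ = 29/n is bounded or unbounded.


a₁ = 29, a₂ = 29/2, a₃ = 29/3, ...
0 < aₙ ≤ 29 for all n ≥ 1
Lower bound: 0, Upper bound: 29
The sequence IS bounded

Bounded (0 < aₙ ≤ 29)


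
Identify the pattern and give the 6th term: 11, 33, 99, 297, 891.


Pattern: geometric (r=3)
Terms: 11, 33, 99, 297, 891
Next term = 2673

Next term = 2673


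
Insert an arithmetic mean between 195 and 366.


AM = (195 + 366)/2 = 561/2 = 280.5

AM = 280.5


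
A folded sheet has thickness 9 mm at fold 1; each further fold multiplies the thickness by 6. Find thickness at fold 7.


aₙ = a₁·r^(n-1)
= 9×6^6
= 9×46656
= 419904

a_7 = 419904


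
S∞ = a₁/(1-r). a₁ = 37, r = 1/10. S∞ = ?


S∞ = a₁/(1-r) = 37/(1 - 1/10)
= 37/(9/10)
= 370/9

S∞ = 370/9


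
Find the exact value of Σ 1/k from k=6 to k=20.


Σₖ₌6^20 1/k = 1/6 + 1/7 + 1/8 + ... + 1/20
= 101994671/77597520
≈ 1.3144

Sum = 101994671/77597520 ≈ 1.3144


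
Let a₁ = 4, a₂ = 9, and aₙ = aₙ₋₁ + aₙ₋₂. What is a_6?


Computing iteratively: 4, 9, 13, 22, 35, 57
a_6 = 57

a_6 = 57


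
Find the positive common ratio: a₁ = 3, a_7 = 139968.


r^(n-1) = aₙ/a₁
r^6 = 139968/3 = 46656
r = 46656^(1/6)
= ±6; taking r > 0 gives r = 6

r = 6


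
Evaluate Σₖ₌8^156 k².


Σₖ₌8^156 k² = Σₖ₌₁^156 k² − Σₖ₌₁^7 k²
= 156·157·313/6 − 7·8·15/6
= 1277666 − 140 = 1277526

Σk² = 1277526


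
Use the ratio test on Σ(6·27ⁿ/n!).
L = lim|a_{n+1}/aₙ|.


aₙ = 6·27^n/n!
a_{n+1}/aₙ = 27^(n+1)/(n+1)! × n!/27^n  (constant 6 cancels)
= 27/(n+1)
L = lim(n→∞) 27/(n+1) = 0
L < 1 → series CONVERGES

Converges (ratio test: L = 0 < 1)


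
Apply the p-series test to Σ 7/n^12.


p-series test: Σ c/n^p converges if p > 1, diverges if p ≤ 1 (constant c > 0 doesn't affect convergence).
p = 12
12 > 1 → CONVERGES

Converges (p = 12 > 1)


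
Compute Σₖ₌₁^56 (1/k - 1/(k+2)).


Telescoping with gap 2: two head and two tail terms survive.
= (1 + 1/2) - (1/57 + 1/58)
= 3/2 - 1/57 - 1/58 = 2422/1653

Sum = 2422/1653


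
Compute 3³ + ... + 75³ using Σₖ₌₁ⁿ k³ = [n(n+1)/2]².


Σₖ₌3^75 k³ = [75·76/2]² − [2·3/2]²
= 8122500 − 9 = 8122491

Σk³ = 8122491


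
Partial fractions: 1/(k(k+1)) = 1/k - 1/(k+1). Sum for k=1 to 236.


1/(k(k+1)) = 1/k - 1/(k+1) (partial fractions)
Telescoping: Σ = 1 - 1/237 = 236/237

Sum = 236/237


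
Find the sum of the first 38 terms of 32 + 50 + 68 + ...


aₙ = 32 + (38-1)×18 = 698
Sₙ = n(a₁+aₙ)/2 = 38×(32+698)/2
= 38×730/2 = 13870

S_38 = 13870


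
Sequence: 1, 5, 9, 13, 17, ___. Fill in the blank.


Pattern: arithmetic (d=4)
Terms: 1, 5, 9, 13, 17
Next term = 21

Next term = 21


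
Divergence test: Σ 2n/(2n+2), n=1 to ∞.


lim(n→∞) 2n/(2n+2) = 2/2 = 1  (divide numerator and denominator by n)
lim aₙ = 1 ≠ 0 → series DIVERGES

Diverges (lim aₙ = 1 ≠ 0)


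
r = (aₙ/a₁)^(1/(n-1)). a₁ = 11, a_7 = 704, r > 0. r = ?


r^(n-1) = aₙ/a₁
r^6 = 704/11 = 64
r = 64^(1/6)
= ±2; taking r > 0 gives r = 2

r = 2


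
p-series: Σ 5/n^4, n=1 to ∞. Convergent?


p-series test: Σ c/n^p converges if p > 1, diverges if p ≤ 1 (constant c > 0 doesn't affect convergence).
p = 4
4 > 1 → CONVERGES

Converges (p = 4 > 1)


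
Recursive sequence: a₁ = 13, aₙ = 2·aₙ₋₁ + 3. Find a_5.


Computing step by step:
a_1 = 13
a_2 = 29
a_3 = 61
a_4 = 125
a_5 = 253


a_5 = 253


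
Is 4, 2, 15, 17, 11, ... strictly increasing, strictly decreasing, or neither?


Differences: -2, 13, 2, -6
Difference at position 2 is +13 (> 0) but position 1 is -2 (< 0) — sequence both rises and falls
→ NOT monotonic

Not monotonic


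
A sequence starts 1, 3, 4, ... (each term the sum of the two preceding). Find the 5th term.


Computing iteratively: 1, 3, 4, 7, 11
a_5 = 11

a_5 = 11


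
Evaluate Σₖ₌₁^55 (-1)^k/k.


S = -1 + 1/2 - 1/3 + 1/4 - 1/5 + 1/6 - 1/7 + 1/8 ± ...
= -0.7022
(Full series converges to -ln(2) ≈ -0.6931)

S_55 = -0.7022


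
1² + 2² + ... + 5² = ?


n = 5
n(n+1)(2n+1)/6 = 5×6×11/6
= 330/6 = 55

Σk² = 55


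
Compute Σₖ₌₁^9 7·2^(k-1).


Sₙ = 7×(2^9 - 1)/(2 - 1)
= 7×(512 - 1)/1
= 7×511/1
= 3577

S_9 = 3577


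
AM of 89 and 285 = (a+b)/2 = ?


AM = (89 + 285)/2 = 374/2 = 187

AM = 187


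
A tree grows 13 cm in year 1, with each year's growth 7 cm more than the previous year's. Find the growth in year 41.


aₙ = a₁ + (n-1)d
= 13 + (41-1)×7
= 13 + 280
= 293

a_41 = 293


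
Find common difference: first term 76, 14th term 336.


d = (aₙ - a₁)/(n-1)
= (336 - 76)/(14-1)
= 260/13 = 20

d = 20


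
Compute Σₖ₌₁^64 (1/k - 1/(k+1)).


Telescoping: adjacent terms cancel.
= 1/1 - 1/65
= 1 - 1/65 = 64/65

Sum = 64/65


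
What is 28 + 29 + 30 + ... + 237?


Σₖ₌28^237 k = Σₖ₌₁^237 k − Σₖ₌₁^27 k
= 237·238/2 − 27·28/2
= 28203 − 378 = 27825

Σk = 27825


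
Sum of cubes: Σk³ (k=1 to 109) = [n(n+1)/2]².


n(n+1)/2 = 109×110/2 = 5995
Σk³ = 5995² = 35940025

Σk³ = 35940025


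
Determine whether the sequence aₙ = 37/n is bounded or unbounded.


a₁ = 37, a₂ = 37/2, a₃ = 37/3, ...
0 < aₙ ≤ 37 for all n ≥ 1
Lower bound: 0, Upper bound: 37
The sequence IS bounded

Bounded (0 < aₙ ≤ 37)


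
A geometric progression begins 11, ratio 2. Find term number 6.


aₙ = a₁·r^(n-1)
= 11×2^5
= 11×32
= 352

a_6 = 352


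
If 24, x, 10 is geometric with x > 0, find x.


GM = √(24×10) = √240 = 15.4919

GM = 15.4919


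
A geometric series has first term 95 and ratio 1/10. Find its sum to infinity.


S∞ = a₁/(1-r) = 95/(1 - 1/10)
= 95/(9/10)
= 950/9

S∞ = 950/9


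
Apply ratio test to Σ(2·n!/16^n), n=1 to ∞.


aₙ = 2·n!/16^n
a_{n+1}/aₙ = (n+1)!/16^(n+1) × 16^n/n!  (constant 2 cancels)
= (n+1)/16
L = lim(n→∞) (n+1)/16 = ∞
L > 1 → series DIVERGES

Diverges (ratio test: L = ∞ > 1)


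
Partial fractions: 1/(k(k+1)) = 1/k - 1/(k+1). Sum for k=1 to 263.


1/(k(k+1)) = 1/k - 1/(k+1) (partial fractions)
Telescoping: Σ = 1 - 1/264 = 263/264

Sum = 263/264


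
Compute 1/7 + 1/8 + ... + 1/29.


Σₖ₌7^29 1/k = 1/7 + 1/8 + 1/9 + ... + 1/29
= 3520777082527/2329089562800
≈ 1.5117

Sum = 3520777082527/2329089562800 ≈ 1.5117


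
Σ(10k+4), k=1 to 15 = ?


Σ(10k+4) = 10·Σk + 4·n
= 10·120 + 4·15
= 1200 + 60 = 1260

Σ = 1260


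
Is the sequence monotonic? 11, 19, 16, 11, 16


Differences: 8, -3, -5, 5
Difference at position 1 is +8 (> 0) but position 2 is -3 (< 0) — sequence both rises and falls
→ NOT monotonic

Not monotonic


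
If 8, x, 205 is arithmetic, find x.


AM = (8 + 205)/2 = 213/2 = 106.5

AM = 106.5


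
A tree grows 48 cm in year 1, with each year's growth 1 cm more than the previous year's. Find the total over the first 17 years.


aₙ = 48 + (17-1)×1 = 64
Sₙ = n(a₁+aₙ)/2 = 17×(48+64)/2
= 17×112/2 = 952

S_17 = 952


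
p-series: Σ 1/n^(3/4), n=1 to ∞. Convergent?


p-series test: Σ c/n^p converges if p > 1, diverges if p ≤ 1 (constant c > 0 doesn't affect convergence).
p = 3/4
3/4 ≤ 1 → DIVERGES

Diverges (p = 3/4 ≤ 1)


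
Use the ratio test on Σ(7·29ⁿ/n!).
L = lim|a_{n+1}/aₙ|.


aₙ = 7·29^n/n!
a_{n+1}/aₙ = 29^(n+1)/(n+1)! × n!/29^n  (constant 7 cancels)
= 29/(n+1)
L = lim(n→∞) 29/(n+1) = 0
L < 1 → series CONVERGES

Converges (ratio test: L = 0 < 1)


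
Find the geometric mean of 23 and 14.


GM = √(23×14) = √322 = 17.9444

GM = 17.9444


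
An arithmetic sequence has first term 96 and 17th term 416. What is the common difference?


d = (aₙ - a₁)/(n-1)
= (416 - 96)/(17-1)
= 320/16 = 20

d = 20


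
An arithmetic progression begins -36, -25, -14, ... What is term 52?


aₙ = a₁ + (n-1)d
= -36 + (52-1)×11
= -36 + 561
= 525

a_52 = 525


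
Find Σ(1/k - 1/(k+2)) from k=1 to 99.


Telescoping with gap 2: two head and two tail terms survive.
= (1 + 1/2) - (1/100 + 1/101)
= 3/2 - 1/100 - 1/101 = 14949/10100

Sum = 14949/10100


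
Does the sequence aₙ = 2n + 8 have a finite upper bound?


aₙ = 2n + 8 → as n→∞, aₙ→∞
No finite upper bound exists
The sequence is UNBOUNDED

Unbounded (aₙ → ∞ as n → ∞)


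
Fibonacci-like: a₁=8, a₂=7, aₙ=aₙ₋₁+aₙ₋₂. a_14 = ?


Computing iteratively: 8, 7, 15, 22, 37, 59, 96, 155, 251, 406, 657, 1063, ...
a_14 = 2783

a_14 = 2783


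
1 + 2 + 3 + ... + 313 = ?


n(n+1)/2 = 313×314/2 = 98282/2 = 49141

Σk = 49141


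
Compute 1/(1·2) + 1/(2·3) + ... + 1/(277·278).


1/(k(k+1)) = 1/k - 1/(k+1) (partial fractions)
Telescoping: Σ = 1 - 1/278 = 277/278

Sum = 277/278


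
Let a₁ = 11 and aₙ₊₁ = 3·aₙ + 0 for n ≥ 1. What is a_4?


Computing step by step:
a_1 = 11
a_2 = 33
a_3 = 99
a_4 = 297


a_4 = 297


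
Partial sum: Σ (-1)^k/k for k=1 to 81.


S = -1 + 1/2 - 1/3 + 1/4 - 1/5 + 1/6 - 1/7 + 1/8 ± ...
= -0.6993
(Full series converges to -ln(2) ≈ -0.6931)

S_81 = -0.6993


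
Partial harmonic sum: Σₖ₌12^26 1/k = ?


Σₖ₌12^26 1/k = 1/12 + 1/13 + 1/14 + ... + 1/26
= 22341654331/26771144400
≈ 0.8345

Sum = 22341654331/26771144400 ≈ 0.8345


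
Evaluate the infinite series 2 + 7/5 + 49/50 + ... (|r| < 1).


S∞ = a₁/(1-r) = 2/(1 - 7/10)
= 2/(3/10)
= 20/3

S∞ = 20/3


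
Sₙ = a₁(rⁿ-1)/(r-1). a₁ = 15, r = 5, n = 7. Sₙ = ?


Sₙ = 15×(5^7 - 1)/(5 - 1)
= 15×(78125 - 1)/4
= 15×78124/4
= 292965

S_7 = 292965


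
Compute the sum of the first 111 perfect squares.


n = 111
n(n+1)(2n+1)/6 = 111×112×223/6
= 2772336/6 = 462056

Σk² = 462056


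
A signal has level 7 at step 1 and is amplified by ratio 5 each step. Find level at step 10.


aₙ = a₁·r^(n-1)
= 7×5^9
= 7×1953125
= 13671875

a_10 = 13671875


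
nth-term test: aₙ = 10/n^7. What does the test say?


lim(n→∞) 10/n^7 = 0
lim aₙ = 0 → nth-term test is INCONCLUSIVE
(Need other tests; this is actually a convergent p-series with p=7 > 1)

Inconclusive (lim aₙ = 0; need another test)


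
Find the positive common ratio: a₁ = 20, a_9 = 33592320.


r^(n-1) = aₙ/a₁
r^8 = 33592320/20 = 1679616
r = 1679616^(1/8)
= ±6; taking r > 0 gives r = 6

r = 6


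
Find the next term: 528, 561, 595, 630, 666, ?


Pattern: triangular numbers: n(n+1)/2
Terms: 528, 561, 595, 630, 666
Next term = 703

Next term = 703


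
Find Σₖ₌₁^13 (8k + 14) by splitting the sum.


Σ(8k+14) = 8·Σk + 14·n
= 8·91 + 14·13
= 728 + 182 = 910

Σ = 910


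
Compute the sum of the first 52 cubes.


n(n+1)/2 = 52×53/2 = 1378
Σk³ = 1378² = 1898884

Σk³ = 1898884


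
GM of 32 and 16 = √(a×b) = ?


GM = √(32×16) = √512 = 22.6274

GM = 22.6274


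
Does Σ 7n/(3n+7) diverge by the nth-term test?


lim(n→∞) 7n/(3n+7) = 7/3 = 7/3  (divide numerator and denominator by n)
lim aₙ = 7/3 ≠ 0 → series DIVERGES

Diverges (lim aₙ = 7/3 ≠ 0)


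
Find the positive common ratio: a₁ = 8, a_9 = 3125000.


r^(n-1) = aₙ/a₁
r^8 = 3125000/8 = 390625
r = 390625^(1/8)
= ±5; taking r > 0 gives r = 5

r = 5


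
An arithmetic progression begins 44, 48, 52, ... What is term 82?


aₙ = a₁ + (n-1)d
= 44 + (82-1)×4
= 44 + 324
= 368

a_82 = 368


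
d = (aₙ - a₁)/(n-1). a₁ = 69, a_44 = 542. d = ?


d = (aₙ - a₁)/(n-1)
= (542 - 69)/(44-1)
= 473/43 = 11

d = 11


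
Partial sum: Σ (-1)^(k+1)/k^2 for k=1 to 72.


S = 1 - 1/4 + 1/9 - 1/16 + 1/25 - 1/36 + 1/49 - 1/64 ± ...
= 0.8224
(Full series converges to +π²/12 ≈ +0.8225)

S_72 = 0.8224


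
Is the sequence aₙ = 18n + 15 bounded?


aₙ = 18n + 15 → as n→∞, aₙ→∞
No finite upper bound exists
The sequence is UNBOUNDED

Unbounded (aₙ → ∞ as n → ∞)


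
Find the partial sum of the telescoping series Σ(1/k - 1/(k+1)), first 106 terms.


Telescoping: adjacent terms cancel.
= 1/1 - 1/107
= 1 - 1/107 = 106/107

Sum = 106/107


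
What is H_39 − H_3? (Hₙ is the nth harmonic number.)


Σₖ₌4^39 1/k = 1/4 + 1/5 + 1/6 + ... + 1/39
= 1175546778977833/485721041551200
≈ 2.4202

Sum = 1175546778977833/485721041551200 ≈ 2.4202


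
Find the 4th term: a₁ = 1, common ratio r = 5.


aₙ = a₁·r^(n-1)
= 1×5^3
= 1×125
= 125

a_4 = 125


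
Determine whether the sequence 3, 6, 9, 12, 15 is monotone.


Differences: 3, 3, 3, 3
All differences > 0 → strictly INCREASING

Monotonically increasing


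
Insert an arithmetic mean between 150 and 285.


AM = (150 + 285)/2 = 435/2 = 217.5

AM = 217.5


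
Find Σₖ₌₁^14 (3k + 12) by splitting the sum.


Σ(3k+12) = 3·Σk + 12·n
= 3·105 + 12·14
= 315 + 168 = 483

Σ = 483


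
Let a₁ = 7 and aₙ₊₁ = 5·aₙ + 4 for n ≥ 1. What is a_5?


Computing step by step:
a_1 = 7
a_2 = 39
a_3 = 199
a_4 = 999
a_5 = 4999


a_5 = 4999


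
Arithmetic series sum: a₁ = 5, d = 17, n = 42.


aₙ = 5 + (42-1)×17 = 702
Sₙ = n(a₁+aₙ)/2 = 42×(5+702)/2
= 42×707/2 = 14847

S_42 = 14847


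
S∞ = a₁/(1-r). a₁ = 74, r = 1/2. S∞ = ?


S∞ = a₁/(1-r) = 74/(1 - 1/2)
= 74/(1/2)
= 148

S∞ = 148


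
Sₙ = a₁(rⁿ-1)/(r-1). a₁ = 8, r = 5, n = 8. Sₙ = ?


Sₙ = 8×(5^8 - 1)/(5 - 1)
= 8×(390625 - 1)/4
= 8×390624/4
= 781248

S_8 = 781248


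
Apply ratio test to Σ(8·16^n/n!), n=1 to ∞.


aₙ = 8·16^n/n!
a_{n+1}/aₙ = 16^(n+1)/(n+1)! × n!/16^n  (constant 8 cancels)
= 16/(n+1)
L = lim(n→∞) 16/(n+1) = 0
L < 1 → series CONVERGES

Converges (ratio test: L = 0 < 1)


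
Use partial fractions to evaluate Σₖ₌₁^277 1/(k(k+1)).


1/(k(k+1)) = 1/k - 1/(k+1) (partial fractions)
Telescoping: Σ = 1 - 1/278 = 277/278

Sum = 277/278


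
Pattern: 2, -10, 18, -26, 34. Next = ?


Pattern: alternating sign, magnitude arithmetic (d=8)
Terms: 2, -10, 18, -26, 34
Next term = -42

Next term = -42


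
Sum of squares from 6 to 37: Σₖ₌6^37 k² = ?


Σₖ₌6^37 k² = Σₖ₌₁^37 k² − Σₖ₌₁^5 k²
= 37·38·75/6 − 5·6·11/6
= 17575 − 55 = 17520

Σk² = 17520


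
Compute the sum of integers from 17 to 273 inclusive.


Σₖ₌17^273 k = Σₖ₌₁^273 k − Σₖ₌₁^16 k
= 273·274/2 − 16·17/2
= 37401 − 136 = 37265

Σk = 37265


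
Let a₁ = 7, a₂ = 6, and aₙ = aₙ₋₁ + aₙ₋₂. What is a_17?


Computing iteratively: 7, 6, 13, 19, 32, 51, 83, 134, 217, 351, 568, 919, ...
a_17 = 10192

a_17 = 10192


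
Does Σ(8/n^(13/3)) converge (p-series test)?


p-series test: Σ c/n^p converges if p > 1, diverges if p ≤ 1 (constant c > 0 doesn't affect convergence).
p = 13/3
13/3 > 1 → CONVERGES

Converges (p = 13/3 > 1)


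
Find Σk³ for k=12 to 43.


Σₖ₌12^43 k³ = [43·44/2]² − [11·12/2]²
= 894916 − 4356 = 890560

Σk³ = 890560


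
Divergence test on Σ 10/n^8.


lim(n→∞) 10/n^8 = 0
lim aₙ = 0 → nth-term test is INCONCLUSIVE
(Need other tests; this is actually a convergent p-series with p=8 > 1)

Inconclusive (lim aₙ = 0; need another test)


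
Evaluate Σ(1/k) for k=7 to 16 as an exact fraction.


Σₖ₌7^16 1/k = 1/7 + 1/8 + 1/9 + 1/10 + 1/11 + 1/12 + 1/13 + 1/14 + 1/15 + 1/16
= 134159/144144
≈ 0.9307

Sum = 134159/144144 ≈ 0.9307


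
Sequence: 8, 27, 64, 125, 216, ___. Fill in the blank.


Pattern: perfect cubes: n³
Terms: 8, 27, 64, 125, 216
Next term = 343

Next term = 343


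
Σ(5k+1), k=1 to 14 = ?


Σ(5k+1) = 5·Σk + 1·n
= 5·105 + 1·14
= 525 + 14 = 539

Σ = 539


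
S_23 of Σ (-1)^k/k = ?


S = -1 + 1/2 - 1/3 + 1/4 - 1/5 + 1/6 - 1/7 + 1/8 ± ...
= -0.7144
(Full series converges to -ln(2) ≈ -0.6931)

S_23 = -0.7144


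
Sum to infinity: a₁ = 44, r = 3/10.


S∞ = a₁/(1-r) = 44/(1 - 3/10)
= 44/(7/10)
= 440/7

S∞ = 440/7


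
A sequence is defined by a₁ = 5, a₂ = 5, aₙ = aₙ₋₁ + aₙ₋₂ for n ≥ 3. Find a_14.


Computing iteratively: 5, 5, 10, 15, 25, 40, 65, 105, 170, 275, 445, 720, ...
a_14 = 1885

a_14 = 1885


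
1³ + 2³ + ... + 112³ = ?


n(n+1)/2 = 112×113/2 = 6328
Σk³ = 6328² = 40043584

Σk³ = 40043584


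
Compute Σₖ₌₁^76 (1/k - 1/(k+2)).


Telescoping with gap 2: two head and two tail terms survive.
= (1 + 1/2) - (1/77 + 1/78)
= 3/2 - 1/77 - 1/78 = 4427/3003

Sum = 4427/3003


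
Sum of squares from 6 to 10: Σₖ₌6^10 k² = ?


Σₖ₌6^10 k² = Σₖ₌₁^10 k² − Σₖ₌₁^5 k²
= 10·11·21/6 − 5·6·11/6
= 385 − 55 = 330

Σk² = 330


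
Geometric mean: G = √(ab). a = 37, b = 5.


GM = √(37×5) = √185 = 13.6015

GM = 13.6015


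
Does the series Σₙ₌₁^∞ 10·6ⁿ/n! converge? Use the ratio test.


aₙ = 10·6^n/n!
a_{n+1}/aₙ = 6^(n+1)/(n+1)! × n!/6^n  (constant 10 cancels)
= 6/(n+1)
L = lim(n→∞) 6/(n+1) = 0
L < 1 → series CONVERGES

Converges (ratio test: L = 0 < 1)


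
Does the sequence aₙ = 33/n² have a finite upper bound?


a₁ = 33, a₂ = 33/4, a₃ = 33/9, ...
0 < aₙ ≤ 33 for all n ≥ 1
The sequence IS bounded

Bounded (0 < aₙ ≤ 33)


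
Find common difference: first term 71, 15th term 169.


d = (aₙ - a₁)/(n-1)
= (169 - 71)/(15-1)
= 98/14 = 7

d = 7


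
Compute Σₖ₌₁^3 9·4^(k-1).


Sₙ = 9×(4^3 - 1)/(4 - 1)
= 9×(64 - 1)/3
= 9×63/3
= 189

S_3 = 189


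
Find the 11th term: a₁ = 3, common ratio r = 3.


aₙ = a₁·r^(n-1)
= 3×3^10
= 3×59049
= 177147

a_11 = 177147


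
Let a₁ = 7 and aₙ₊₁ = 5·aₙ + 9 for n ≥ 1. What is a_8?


Computing step by step:
a_1 = 7
a_2 = 44
a_3 = 229
a_4 = 1154
a_5 = 5779
a_6 = 28904
a_7 = 144529
a_8 = 722654


a_8 = 722654


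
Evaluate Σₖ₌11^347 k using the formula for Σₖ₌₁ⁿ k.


Σₖ₌11^347 k = Σₖ₌₁^347 k − Σₖ₌₁^10 k
= 347·348/2 − 10·11/2
= 60378 − 55 = 60323

Σk = 60323


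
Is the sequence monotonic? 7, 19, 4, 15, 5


Differences: 12, -15, 11, -10
Difference at position 1 is +12 (> 0) but position 2 is -15 (< 0) — sequence both rises and falls
→ NOT monotonic

Not monotonic


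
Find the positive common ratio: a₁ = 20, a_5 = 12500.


r^(n-1) = aₙ/a₁
r^4 = 12500/20 = 625
r = 625^(1/4)
= ±5; taking r > 0 gives r = 5

r = 5


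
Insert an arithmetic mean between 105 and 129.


AM = (105 + 129)/2 = 234/2 = 117

AM = 117


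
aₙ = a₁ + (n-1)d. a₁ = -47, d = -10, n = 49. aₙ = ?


aₙ = a₁ + (n-1)d
= -47 + (49-1)×-10
= -47 - 480
= -527

a_49 = -527


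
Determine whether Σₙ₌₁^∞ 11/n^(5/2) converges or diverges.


p-series test: Σ c/n^p converges if p > 1, diverges if p ≤ 1 (constant c > 0 doesn't affect convergence).
p = 5/2
5/2 > 1 → CONVERGES

Converges (p = 5/2 > 1)


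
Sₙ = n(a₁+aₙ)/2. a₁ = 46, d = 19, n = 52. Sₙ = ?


aₙ = 46 + (52-1)×19 = 1015
Sₙ = n(a₁+aₙ)/2 = 52×(46+1015)/2
= 52×1061/2 = 27586

S_52 = 27586


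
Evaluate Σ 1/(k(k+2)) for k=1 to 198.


1/(k(k+2)) = (1/2)·(1/k - 1/(k+2)) (partial fractions)
Telescoping: Σ = (1/2)·(1 + 1/2 - 1/199 - 1/200) = 59301/79600

Sum = 59301/79600


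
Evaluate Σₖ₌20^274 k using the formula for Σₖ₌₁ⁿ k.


Σₖ₌20^274 k = Σₖ₌₁^274 k − Σₖ₌₁^19 k
= 274·275/2 − 19·20/2
= 37675 − 190 = 37485

Σk = 37485


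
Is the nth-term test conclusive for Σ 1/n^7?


lim(n→∞) 1/n^7 = 0
lim aₙ = 0 → nth-term test is INCONCLUSIVE
(Need other tests; this is actually a convergent p-series with p=7 > 1)

Inconclusive (lim aₙ = 0; need another test)


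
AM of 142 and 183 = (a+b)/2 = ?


AM = (142 + 183)/2 = 325/2 = 162.5

AM = 162.5


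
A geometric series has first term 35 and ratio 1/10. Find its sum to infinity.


S∞ = a₁/(1-r) = 35/(1 - 1/10)
= 35/(9/10)
= 350/9

S∞ = 350/9


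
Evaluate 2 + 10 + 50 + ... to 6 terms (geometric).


Sₙ = 2×(5^6 - 1)/(5 - 1)
= 2×(15625 - 1)/4
= 2×15624/4
= 7812

S_6 = 7812


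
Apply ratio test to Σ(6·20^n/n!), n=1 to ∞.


aₙ = 6·20^n/n!
a_{n+1}/aₙ = 20^(n+1)/(n+1)! × n!/20^n  (constant 6 cancels)
= 20/(n+1)
L = lim(n→∞) 20/(n+1) = 0
L < 1 → series CONVERGES

Converges (ratio test: L = 0 < 1)


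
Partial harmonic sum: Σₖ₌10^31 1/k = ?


Σₖ₌10^31 1/k = 1/10 + 1/11 + 1/12 + ... + 1/31
= 86517723849247/72201776446800
≈ 1.1983

Sum = 86517723849247/72201776446800 ≈ 1.1983


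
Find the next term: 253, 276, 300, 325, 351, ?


Pattern: triangular numbers: n(n+1)/2
Terms: 253, 276, 300, 325, 351
Next term = 378

Next term = 378


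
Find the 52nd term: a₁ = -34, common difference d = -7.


aₙ = a₁ + (n-1)d
= -34 + (52-1)×-7
= -34 - 357
= -391

a_52 = -391


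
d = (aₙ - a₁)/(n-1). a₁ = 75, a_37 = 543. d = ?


d = (aₙ - a₁)/(n-1)
= (543 - 75)/(37-1)
= 468/36 = 13

d = 13


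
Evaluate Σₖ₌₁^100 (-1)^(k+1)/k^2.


S = 1 - 1/4 + 1/9 - 1/16 + 1/25 - 1/36 + 1/49 - 1/64 ± ...
= 0.8224
(Full series converges to +π²/12 ≈ +0.8225)

S_100 = 0.8224


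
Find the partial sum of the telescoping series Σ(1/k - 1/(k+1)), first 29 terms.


Telescoping: adjacent terms cancel.
= 1/1 - 1/30
= 1 - 1/30 = 29/30

Sum = 29/30


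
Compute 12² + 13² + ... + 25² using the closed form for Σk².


Σₖ₌12^25 k² = Σₖ₌₁^25 k² − Σₖ₌₁^11 k²
= 25·26·51/6 − 11·12·23/6
= 5525 − 506 = 5019

Σk² = 5019


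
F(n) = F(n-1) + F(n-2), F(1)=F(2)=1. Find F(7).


Fibonacci sequence: 1, 1, 2, 3, 5, 8, 13
F(7) = 13

F(7) = 13


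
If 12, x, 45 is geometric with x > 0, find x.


GM = √(12×45) = √540 = 23.2379

GM = 23.2379


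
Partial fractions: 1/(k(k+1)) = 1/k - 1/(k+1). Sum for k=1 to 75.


1/(k(k+1)) = 1/k - 1/(k+1) (partial fractions)
Telescoping: Σ = 1 - 1/76 = 75/76

Sum = 75/76


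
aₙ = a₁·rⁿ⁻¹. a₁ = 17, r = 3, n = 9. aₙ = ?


aₙ = a₁·r^(n-1)
= 17×3^8
= 17×6561
= 111537

a_9 = 111537


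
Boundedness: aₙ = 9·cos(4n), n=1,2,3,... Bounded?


For all n, -1 ≤ cos(4n) ≤ 1, so -9 ≤ 9·cos(4n) ≤ 9
Lower bound: -9, Upper bound: 9
The sequence IS bounded

Bounded (-9 ≤ aₙ ≤ 9)


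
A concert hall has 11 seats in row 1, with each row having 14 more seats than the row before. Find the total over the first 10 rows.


aₙ = 11 + (10-1)×14 = 137
Sₙ = n(a₁+aₙ)/2 = 10×(11+137)/2
= 10×148/2 = 740

S_10 = 740


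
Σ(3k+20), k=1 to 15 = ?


Σ(3k+20) = 3·Σk + 20·n
= 3·120 + 20·15
= 360 + 300 = 660

Σ = 660


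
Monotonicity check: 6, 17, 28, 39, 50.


Differences: 11, 11, 11, 11
All differences > 0 → strictly INCREASING

Monotonically increasing


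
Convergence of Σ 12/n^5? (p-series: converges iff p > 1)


p-series test: Σ c/n^p converges if p > 1, diverges if p ≤ 1 (constant c > 0 doesn't affect convergence).
p = 5
5 > 1 → CONVERGES

Converges (p = 5 > 1)
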